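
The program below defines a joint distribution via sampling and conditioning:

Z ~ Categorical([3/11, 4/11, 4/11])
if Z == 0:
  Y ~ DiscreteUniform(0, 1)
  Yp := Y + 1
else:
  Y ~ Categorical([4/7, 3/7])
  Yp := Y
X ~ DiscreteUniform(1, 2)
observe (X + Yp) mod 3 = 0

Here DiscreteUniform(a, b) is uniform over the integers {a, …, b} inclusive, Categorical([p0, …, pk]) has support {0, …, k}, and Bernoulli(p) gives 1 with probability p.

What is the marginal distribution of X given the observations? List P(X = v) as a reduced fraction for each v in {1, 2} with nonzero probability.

Enumerate traces; 4 have nonzero weight after conditioning:
  (Z=0, Y=0, X=2) weight 3/44
  (Z=0, Y=1, X=1) weight 3/44
  (Z=1, Y=1, X=2) weight 6/77
  (Z=2, Y=1, X=2) weight 6/77
Group by X:
  weight(X=1) = 3/44
  weight(X=2) = 69/308
Total weight = 3/44 + 69/308 = 45/154
P(X=1 | obs) = 3/44 / 45/154 = 7/30
P(X=2 | obs) = 69/308 / 45/154 = 23/30

P(X=1) = 7/30, P(X=2) = 23/30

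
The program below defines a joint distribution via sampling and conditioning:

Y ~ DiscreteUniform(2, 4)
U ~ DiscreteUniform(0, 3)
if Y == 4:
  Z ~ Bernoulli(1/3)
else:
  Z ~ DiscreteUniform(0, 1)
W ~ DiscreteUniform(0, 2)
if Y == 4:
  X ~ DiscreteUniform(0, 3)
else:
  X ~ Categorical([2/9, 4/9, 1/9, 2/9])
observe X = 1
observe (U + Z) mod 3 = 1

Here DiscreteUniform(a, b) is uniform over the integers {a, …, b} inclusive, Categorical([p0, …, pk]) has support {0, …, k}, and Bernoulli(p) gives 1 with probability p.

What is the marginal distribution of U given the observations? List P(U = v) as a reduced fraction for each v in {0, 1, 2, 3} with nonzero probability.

Enumerate traces; 27 have nonzero weight after conditioning:
  (Y=2, U=0, Z=1, W=0, X=1) weight 1/162
  (Y=2, U=0, Z=1, W=1, X=1) weight 1/162
  (Y=2, U=0, Z=1, W=2, X=1) weight 1/162
  (Y=2, U=1, Z=0, W=0, X=1) weight 1/162
  (Y=2, U=1, Z=0, W=1, X=1) weight 1/162
  (Y=2, U=1, Z=0, W=2, X=1) weight 1/162
  (Y=2, U=3, Z=1, W=0, X=1) weight 1/162
  (Y=2, U=3, Z=1, W=1, X=1) weight 1/162
  … 19 more
Group by U:
  weight(U=0) = 19/432
  weight(U=1) = 11/216
  weight(U=3) = 19/432
Total weight = 19/432 + 11/216 + 19/432 = 5/36
P(U=0 | obs) = 19/432 / 5/36 = 19/60
P(U=1 | obs) = 11/216 / 5/36 = 11/30
P(U=3 | obs) = 19/432 / 5/36 = 19/60

P(U=0) = 19/60, P(U=1) = 11/30, P(U=3) = 19/60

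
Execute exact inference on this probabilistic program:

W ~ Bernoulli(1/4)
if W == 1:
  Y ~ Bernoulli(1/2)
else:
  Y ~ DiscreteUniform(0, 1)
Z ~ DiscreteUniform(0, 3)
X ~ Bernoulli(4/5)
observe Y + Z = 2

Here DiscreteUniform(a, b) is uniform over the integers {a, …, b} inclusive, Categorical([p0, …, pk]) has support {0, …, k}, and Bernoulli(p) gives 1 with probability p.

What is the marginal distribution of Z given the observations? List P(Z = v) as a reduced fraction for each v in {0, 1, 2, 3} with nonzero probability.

P(Z=1) = 1/2, P(Z=2) = 1/2

Enumerate traces; 8 have nonzero weight after conditioning:
  (W=0, Y=0, Z=2, X=0) weight 3/160
  (W=0, Y=0, Z=2, X=1) weight 3/40
  (W=0, Y=1, Z=1, X=0) weight 3/160
  (W=0, Y=1, Z=1, X=1) weight 3/40
  (W=1, Y=0, Z=2, X=0) weight 1/160
  (W=1, Y=0, Z=2, X=1) weight 1/40
  (W=1, Y=1, Z=1, X=0) weight 1/160
  (W=1, Y=1, Z=1, X=1) weight 1/40
Group by Z:
  weight(Z=1) = 1/8
  weight(Z=2) = 1/8
Total weight = 1/8 + 1/8 = 1/4
P(Z=1 | obs) = 1/8 / 1/4 = 1/2
P(Z=2 | obs) = 1/8 / 1/4 = 1/2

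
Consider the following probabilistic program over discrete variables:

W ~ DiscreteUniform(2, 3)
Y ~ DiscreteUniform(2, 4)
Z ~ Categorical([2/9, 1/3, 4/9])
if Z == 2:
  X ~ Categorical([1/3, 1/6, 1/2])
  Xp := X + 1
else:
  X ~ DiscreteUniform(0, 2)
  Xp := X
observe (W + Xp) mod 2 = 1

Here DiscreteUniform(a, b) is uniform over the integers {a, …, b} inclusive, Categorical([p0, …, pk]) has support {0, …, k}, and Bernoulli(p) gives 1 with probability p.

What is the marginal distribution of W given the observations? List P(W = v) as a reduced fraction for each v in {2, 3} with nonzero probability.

Enumerate traces; 27 have nonzero weight after conditioning:
  (W=2, Y=2, Z=0, X=1) weight 1/81
  (W=2, Y=2, Z=1, X=1) weight 1/54
  (W=2, Y=2, Z=2, X=0) weight 2/81
  (W=2, Y=2, Z=2, X=2) weight 1/27
  (W=2, Y=3, Z=0, X=1) weight 1/81
  (W=2, Y=3, Z=1, X=1) weight 1/54
  (W=2, Y=3, Z=2, X=0) weight 2/81
  (W=2, Y=3, Z=2, X=2) weight 1/27
  (W=3, Y=2, Z=0, X=0) weight 1/81
  … 18 more
Group by W:
  weight(W=2) = 5/18
  weight(W=3) = 2/9
Total weight = 5/18 + 2/9 = 1/2
P(W=2 | obs) = 5/18 / 1/2 = 5/9
P(W=3 | obs) = 2/9 / 1/2 = 4/9

P(W=2) = 5/9, P(W=3) = 4/9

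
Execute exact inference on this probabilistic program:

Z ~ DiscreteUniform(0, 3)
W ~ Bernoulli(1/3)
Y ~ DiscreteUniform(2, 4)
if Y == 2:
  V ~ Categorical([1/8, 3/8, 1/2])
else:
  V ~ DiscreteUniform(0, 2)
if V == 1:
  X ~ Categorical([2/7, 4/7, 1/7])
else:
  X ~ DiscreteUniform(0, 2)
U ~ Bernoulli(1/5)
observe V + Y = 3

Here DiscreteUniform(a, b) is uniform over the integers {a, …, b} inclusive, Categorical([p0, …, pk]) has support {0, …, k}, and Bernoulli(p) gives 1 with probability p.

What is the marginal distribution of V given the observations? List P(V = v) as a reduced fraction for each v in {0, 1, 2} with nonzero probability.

Enumerate traces; 96 have nonzero weight after conditioning:
  (Z=0, W=0, Y=2, V=1, X=0, U=0) weight 1/210
  (Z=0, W=0, Y=2, V=1, X=0, U=1) weight 1/840
  (Z=0, W=0, Y=2, V=1, X=1, U=0) weight 1/105
  (Z=0, W=0, Y=2, V=1, X=1, U=1) weight 1/420
  (Z=0, W=0, Y=2, V=1, X=2, U=0) weight 1/420
  (Z=0, W=0, Y=2, V=1, X=2, U=1) weight 1/1680
  (Z=0, W=0, Y=3, V=0, X=0, U=0) weight 2/405
  (Z=0, W=0, Y=3, V=0, X=0, U=1) weight 1/810
  … 88 more
Group by V:
  weight(V=0) = 1/9
  weight(V=1) = 1/8
Total weight = 1/9 + 1/8 = 17/72
P(V=0 | obs) = 1/9 / 17/72 = 8/17
P(V=1 | obs) = 1/8 / 17/72 = 9/17

P(V=0) = 8/17, P(V=1) = 9/17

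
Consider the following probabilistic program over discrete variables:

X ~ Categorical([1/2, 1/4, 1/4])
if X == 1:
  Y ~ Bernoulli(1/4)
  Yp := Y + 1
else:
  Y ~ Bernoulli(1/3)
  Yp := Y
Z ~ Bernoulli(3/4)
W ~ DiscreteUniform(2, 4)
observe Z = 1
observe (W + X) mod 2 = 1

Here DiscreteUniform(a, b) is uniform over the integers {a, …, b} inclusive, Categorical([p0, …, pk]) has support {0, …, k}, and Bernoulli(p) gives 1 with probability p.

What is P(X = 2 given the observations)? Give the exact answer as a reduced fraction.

Enumerate traces; 8 have nonzero weight after conditioning:
  (X=0, Y=0, Z=1, W=3) weight 1/12
  (X=0, Y=1, Z=1, W=3) weight 1/24
  (X=1, Y=0, Z=1, W=2) weight 3/64
  (X=1, Y=0, Z=1, W=4) weight 3/64
  (X=1, Y=1, Z=1, W=2) weight 1/64
  (X=1, Y=1, Z=1, W=4) weight 1/64
  (X=2, Y=0, Z=1, W=3) weight 1/24
  (X=2, Y=1, Z=1, W=3) weight 1/48
Group by X:
  weight(X=0) = 1/8
  weight(X=1) = 1/8
  weight(X=2) = 1/16
Total weight = 1/8 + 1/8 + 1/16 = 5/16
P(X=0 | obs) = 1/8 / 5/16 = 2/5
P(X=1 | obs) = 1/8 / 5/16 = 2/5
P(X=2 | obs) = 1/16 / 5/16 = 1/5

P(X = 2 | obs) = 1/5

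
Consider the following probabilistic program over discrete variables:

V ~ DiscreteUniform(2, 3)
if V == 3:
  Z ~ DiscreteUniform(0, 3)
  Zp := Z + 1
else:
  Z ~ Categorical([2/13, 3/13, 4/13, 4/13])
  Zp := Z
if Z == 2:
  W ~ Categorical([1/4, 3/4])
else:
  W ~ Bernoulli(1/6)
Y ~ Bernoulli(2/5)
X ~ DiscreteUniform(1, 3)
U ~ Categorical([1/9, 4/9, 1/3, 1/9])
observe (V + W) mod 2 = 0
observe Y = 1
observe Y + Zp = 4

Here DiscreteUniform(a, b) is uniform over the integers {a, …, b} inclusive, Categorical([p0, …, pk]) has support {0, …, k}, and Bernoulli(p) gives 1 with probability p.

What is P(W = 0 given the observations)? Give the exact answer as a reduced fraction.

P(W = 0 | obs) = 160/277

Enumerate traces; 24 have nonzero weight after conditioning:
  (V=2, Z=3, W=0, Y=1, X=1, U=0) weight 2/1053
  (V=2, Z=3, W=0, Y=1, X=1, U=1) weight 8/1053
  (V=2, Z=3, W=0, Y=1, X=1, U=2) weight 2/351
  (V=2, Z=3, W=0, Y=1, X=1, U=3) weight 2/1053
  (V=2, Z=3, W=0, Y=1, X=2, U=0) weight 2/1053
  (V=2, Z=3, W=0, Y=1, X=2, U=1) weight 8/1053
  (V=2, Z=3, W=0, Y=1, X=2, U=2) weight 2/351
  (V=2, Z=3, W=0, Y=1, X=2, U=3) weight 2/1053
  (V=3, Z=2, W=1, Y=1, X=1, U=0) weight 1/720
  … 15 more
Group by W:
  weight(W=0) = 2/39
  weight(W=1) = 3/80
Total weight = 2/39 + 3/80 = 277/3120
P(W=0 | obs) = 2/39 / 277/3120 = 160/277
P(W=1 | obs) = 3/80 / 277/3120 = 117/277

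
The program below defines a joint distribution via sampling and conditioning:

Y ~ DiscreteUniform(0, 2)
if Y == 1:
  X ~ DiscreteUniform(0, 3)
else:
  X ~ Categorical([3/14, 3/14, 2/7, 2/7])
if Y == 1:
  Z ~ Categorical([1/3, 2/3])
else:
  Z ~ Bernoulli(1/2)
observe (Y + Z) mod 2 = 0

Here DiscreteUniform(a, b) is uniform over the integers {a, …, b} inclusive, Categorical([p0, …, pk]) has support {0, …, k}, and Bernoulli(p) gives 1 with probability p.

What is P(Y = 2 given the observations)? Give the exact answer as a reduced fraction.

P(Y = 2 | obs) = 3/10

Enumerate traces; 12 have nonzero weight after conditioning:
  (Y=0, X=0, Z=0) weight 1/28
  (Y=0, X=1, Z=0) weight 1/28
  (Y=0, X=2, Z=0) weight 1/21
  (Y=0, X=3, Z=0) weight 1/21
  (Y=1, X=0, Z=1) weight 1/18
  (Y=1, X=1, Z=1) weight 1/18
  (Y=1, X=2, Z=1) weight 1/18
  (Y=1, X=3, Z=1) weight 1/18
  (Y=2, X=0, Z=0) weight 1/28
  … 3 more
Group by Y:
  weight(Y=0) = 1/6
  weight(Y=1) = 2/9
  weight(Y=2) = 1/6
Total weight = 1/6 + 2/9 + 1/6 = 5/9
P(Y=0 | obs) = 1/6 / 5/9 = 3/10
P(Y=1 | obs) = 2/9 / 5/9 = 2/5
P(Y=2 | obs) = 1/6 / 5/9 = 3/10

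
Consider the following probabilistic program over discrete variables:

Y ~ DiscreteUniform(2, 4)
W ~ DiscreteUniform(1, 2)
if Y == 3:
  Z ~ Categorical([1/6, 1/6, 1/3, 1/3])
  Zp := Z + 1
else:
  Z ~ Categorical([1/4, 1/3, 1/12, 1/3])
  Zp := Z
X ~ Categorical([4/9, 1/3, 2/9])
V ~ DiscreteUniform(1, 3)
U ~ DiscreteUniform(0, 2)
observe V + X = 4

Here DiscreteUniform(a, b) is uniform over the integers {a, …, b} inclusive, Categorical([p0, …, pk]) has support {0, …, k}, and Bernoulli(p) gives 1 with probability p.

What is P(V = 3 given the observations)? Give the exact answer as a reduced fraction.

Enumerate traces; 144 have nonzero weight after conditioning:
  (Y=2, W=1, Z=0, X=1, V=3, U=0) weight 1/648
  (Y=2, W=1, Z=0, X=1, V=3, U=1) weight 1/648
  (Y=2, W=1, Z=0, X=1, V=3, U=2) weight 1/648
  (Y=2, W=1, Z=0, X=2, V=2, U=0) weight 1/972
  (Y=2, W=1, Z=0, X=2, V=2, U=1) weight 1/972
  (Y=2, W=1, Z=0, X=2, V=2, U=2) weight 1/972
  (Y=2, W=1, Z=1, X=1, V=3, U=0) weight 1/486
  (Y=2, W=1, Z=1, X=1, V=3, U=1) weight 1/486
  … 136 more
Group by V:
  weight(V=2) = 2/27
  weight(V=3) = 1/9
Total weight = 2/27 + 1/9 = 5/27
P(V=2 | obs) = 2/27 / 5/27 = 2/5
P(V=3 | obs) = 1/9 / 5/27 = 3/5

P(V = 3 | obs) = 3/5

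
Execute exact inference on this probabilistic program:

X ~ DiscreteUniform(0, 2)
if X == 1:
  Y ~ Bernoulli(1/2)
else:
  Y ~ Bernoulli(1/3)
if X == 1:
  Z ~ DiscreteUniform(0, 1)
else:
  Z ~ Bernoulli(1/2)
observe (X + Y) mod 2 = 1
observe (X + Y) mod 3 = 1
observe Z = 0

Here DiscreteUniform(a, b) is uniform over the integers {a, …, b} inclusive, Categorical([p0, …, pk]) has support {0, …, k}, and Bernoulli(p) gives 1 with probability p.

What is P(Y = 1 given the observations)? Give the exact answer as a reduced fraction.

Enumerate traces; 2 have nonzero weight after conditioning:
  (X=0, Y=1, Z=0) weight 1/18
  (X=1, Y=0, Z=0) weight 1/12
Group by Y:
  weight(Y=0) = 1/12
  weight(Y=1) = 1/18
Total weight = 1/12 + 1/18 = 5/36
P(Y=0 | obs) = 1/12 / 5/36 = 3/5
P(Y=1 | obs) = 1/18 / 5/36 = 2/5

P(Y = 1 | obs) = 2/5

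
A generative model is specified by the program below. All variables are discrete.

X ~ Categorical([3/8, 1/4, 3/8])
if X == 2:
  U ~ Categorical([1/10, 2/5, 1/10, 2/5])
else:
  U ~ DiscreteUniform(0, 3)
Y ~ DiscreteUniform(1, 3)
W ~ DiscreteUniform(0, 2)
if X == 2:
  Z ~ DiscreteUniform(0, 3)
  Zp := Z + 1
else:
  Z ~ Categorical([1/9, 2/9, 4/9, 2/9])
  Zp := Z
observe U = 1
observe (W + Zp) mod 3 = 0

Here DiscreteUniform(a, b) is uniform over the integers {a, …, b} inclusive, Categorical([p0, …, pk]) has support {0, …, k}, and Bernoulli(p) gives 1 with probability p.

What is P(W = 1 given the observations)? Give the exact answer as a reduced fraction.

P(W = 1 | obs) = 22/63

Enumerate traces; 36 have nonzero weight after conditioning:
  (X=0, U=1, Y=1, W=0, Z=0) weight 1/864
  (X=0, U=1, Y=1, W=0, Z=3) weight 1/432
  (X=0, U=1, Y=1, W=1, Z=2) weight 1/216
  (X=0, U=1, Y=1, W=2, Z=1) weight 1/432
  (X=0, U=1, Y=2, W=0, Z=0) weight 1/864
  (X=0, U=1, Y=2, W=0, Z=3) weight 1/432
  (X=0, U=1, Y=2, W=1, Z=2) weight 1/216
  (X=0, U=1, Y=2, W=2, Z=1) weight 1/432
  … 28 more
Group by W:
  weight(W=0) = 43/1440
  weight(W=1) = 77/2160
  weight(W=2) = 79/2160
Total weight = 43/1440 + 77/2160 + 79/2160 = 49/480
P(W=0 | obs) = 43/1440 / 49/480 = 43/147
P(W=1 | obs) = 77/2160 / 49/480 = 22/63
P(W=2 | obs) = 79/2160 / 49/480 = 158/441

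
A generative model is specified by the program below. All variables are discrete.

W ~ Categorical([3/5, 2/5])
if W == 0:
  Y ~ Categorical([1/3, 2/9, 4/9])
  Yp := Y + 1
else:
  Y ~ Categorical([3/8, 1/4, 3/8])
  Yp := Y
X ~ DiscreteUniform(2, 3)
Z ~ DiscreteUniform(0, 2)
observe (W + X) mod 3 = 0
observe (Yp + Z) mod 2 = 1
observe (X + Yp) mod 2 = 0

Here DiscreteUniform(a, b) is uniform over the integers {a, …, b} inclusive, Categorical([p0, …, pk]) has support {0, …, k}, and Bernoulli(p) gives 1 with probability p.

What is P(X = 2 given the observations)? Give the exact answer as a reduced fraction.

P(X = 2 | obs) = 9/37

Enumerate traces; 6 have nonzero weight after conditioning:
  (W=0, Y=0, X=3, Z=0) weight 1/30
  (W=0, Y=0, X=3, Z=2) weight 1/30
  (W=0, Y=2, X=3, Z=0) weight 2/45
  (W=0, Y=2, X=3, Z=2) weight 2/45
  (W=1, Y=0, X=2, Z=1) weight 1/40
  (W=1, Y=2, X=2, Z=1) weight 1/40
Group by X:
  weight(X=2) = 1/20
  weight(X=3) = 7/45
Total weight = 1/20 + 7/45 = 37/180
P(X=2 | obs) = 1/20 / 37/180 = 9/37
P(X=3 | obs) = 7/45 / 37/180 = 28/37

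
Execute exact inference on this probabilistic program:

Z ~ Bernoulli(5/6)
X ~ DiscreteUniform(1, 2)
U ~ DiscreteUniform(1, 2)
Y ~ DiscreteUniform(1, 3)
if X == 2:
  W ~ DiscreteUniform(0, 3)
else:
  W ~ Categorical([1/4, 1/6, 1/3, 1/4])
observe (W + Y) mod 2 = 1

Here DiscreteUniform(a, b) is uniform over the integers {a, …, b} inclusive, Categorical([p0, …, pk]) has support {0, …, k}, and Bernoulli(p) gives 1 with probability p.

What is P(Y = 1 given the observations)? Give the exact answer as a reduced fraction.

Enumerate traces; 48 have nonzero weight after conditioning:
  (Z=0, X=1, U=1, Y=1, W=0) weight 1/288
  (Z=0, X=1, U=1, Y=1, W=2) weight 1/216
  (Z=0, X=1, U=1, Y=2, W=1) weight 1/432
  (Z=0, X=1, U=1, Y=2, W=3) weight 1/288
  (Z=0, X=1, U=1, Y=3, W=0) weight 1/288
  (Z=0, X=1, U=1, Y=3, W=2) weight 1/216
  (Z=0, X=1, U=2, Y=1, W=0) weight 1/288
  (Z=0, X=1, U=2, Y=1, W=2) weight 1/216
  … 40 more
Group by Y:
  weight(Y=1) = 13/72
  weight(Y=2) = 11/72
  weight(Y=3) = 13/72
Total weight = 13/72 + 11/72 + 13/72 = 37/72
P(Y=1 | obs) = 13/72 / 37/72 = 13/37
P(Y=2 | obs) = 11/72 / 37/72 = 11/37
P(Y=3 | obs) = 13/72 / 37/72 = 13/37

P(Y = 1 | obs) = 13/37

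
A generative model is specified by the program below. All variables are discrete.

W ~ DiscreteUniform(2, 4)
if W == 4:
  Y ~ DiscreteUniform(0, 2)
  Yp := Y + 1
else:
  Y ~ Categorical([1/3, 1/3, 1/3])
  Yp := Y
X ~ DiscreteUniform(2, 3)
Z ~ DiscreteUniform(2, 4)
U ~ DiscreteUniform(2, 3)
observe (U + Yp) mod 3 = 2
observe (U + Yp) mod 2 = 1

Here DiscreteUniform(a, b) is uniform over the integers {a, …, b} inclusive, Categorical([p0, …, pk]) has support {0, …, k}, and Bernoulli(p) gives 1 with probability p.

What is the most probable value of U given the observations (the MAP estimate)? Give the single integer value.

Enumerate traces; 24 have nonzero weight after conditioning:
  (W=2, Y=2, X=2, Z=2, U=3) weight 1/108
  (W=2, Y=2, X=2, Z=3, U=3) weight 1/108
  (W=2, Y=2, X=2, Z=4, U=3) weight 1/108
  (W=2, Y=2, X=3, Z=2, U=3) weight 1/108
  (W=2, Y=2, X=3, Z=3, U=3) weight 1/108
  (W=2, Y=2, X=3, Z=4, U=3) weight 1/108
  (W=3, Y=2, X=2, Z=2, U=3) weight 1/108
  (W=3, Y=2, X=2, Z=3, U=3) weight 1/108
  (W=4, Y=2, X=2, Z=2, U=2) weight 1/108
  … 15 more
Group by U:
  weight(U=2) = 1/18
  weight(U=3) = 1/6
Total weight = 1/18 + 1/6 = 2/9
P(U=2 | obs) = 1/18 / 2/9 = 1/4
P(U=3 | obs) = 1/6 / 2/9 = 3/4
argmax = 3

argmax_v P(U = v | obs) = 3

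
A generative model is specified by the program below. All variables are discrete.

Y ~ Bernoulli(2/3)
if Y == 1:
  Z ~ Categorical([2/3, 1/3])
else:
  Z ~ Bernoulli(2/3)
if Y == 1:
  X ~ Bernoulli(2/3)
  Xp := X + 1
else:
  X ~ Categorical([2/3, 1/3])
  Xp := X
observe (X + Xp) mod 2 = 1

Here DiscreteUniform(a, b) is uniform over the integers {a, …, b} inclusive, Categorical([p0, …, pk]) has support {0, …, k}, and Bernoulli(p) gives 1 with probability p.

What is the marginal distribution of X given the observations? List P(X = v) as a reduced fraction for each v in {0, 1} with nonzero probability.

P(X=0) = 1/3, P(X=1) = 2/3

Enumerate traces; 4 have nonzero weight after conditioning:
  (Y=1, Z=0, X=0) weight 4/27
  (Y=1, Z=0, X=1) weight 8/27
  (Y=1, Z=1, X=0) weight 2/27
  (Y=1, Z=1, X=1) weight 4/27
Group by X:
  weight(X=0) = 2/9
  weight(X=1) = 4/9
Total weight = 2/9 + 4/9 = 2/3
P(X=0 | obs) = 2/9 / 2/3 = 1/3
P(X=1 | obs) = 4/9 / 2/3 = 2/3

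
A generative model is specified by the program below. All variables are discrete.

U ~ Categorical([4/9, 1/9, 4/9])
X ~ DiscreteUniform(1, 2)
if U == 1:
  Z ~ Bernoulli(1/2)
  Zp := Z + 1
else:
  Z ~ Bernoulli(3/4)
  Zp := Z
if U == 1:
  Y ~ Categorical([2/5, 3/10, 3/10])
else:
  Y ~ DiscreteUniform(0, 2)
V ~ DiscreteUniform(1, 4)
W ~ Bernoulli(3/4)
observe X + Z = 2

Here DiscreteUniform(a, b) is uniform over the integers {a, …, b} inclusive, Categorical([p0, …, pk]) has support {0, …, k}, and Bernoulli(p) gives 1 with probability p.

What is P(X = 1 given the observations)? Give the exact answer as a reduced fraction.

Enumerate traces; 144 have nonzero weight after conditioning:
  (U=0, X=1, Z=1, Y=0, V=1, W=0) weight 1/288
  (U=0, X=1, Z=1, Y=0, V=1, W=1) weight 1/96
  (U=0, X=1, Z=1, Y=0, V=2, W=0) weight 1/288
  (U=0, X=1, Z=1, Y=0, V=2, W=1) weight 1/96
  (U=0, X=1, Z=1, Y=0, V=3, W=0) weight 1/288
  (U=0, X=1, Z=1, Y=0, V=3, W=1) weight 1/96
  (U=0, X=1, Z=1, Y=0, V=4, W=0) weight 1/288
  (U=0, X=1, Z=1, Y=0, V=4, W=1) weight 1/96
  (U=0, X=2, Z=0, Y=0, V=1, W=0) weight 1/864
  … 135 more
Group by X:
  weight(X=1) = 13/36
  weight(X=2) = 5/36
Total weight = 13/36 + 5/36 = 1/2
P(X=1 | obs) = 13/36 / 1/2 = 13/18
P(X=2 | obs) = 5/36 / 1/2 = 5/18

P(X = 1 | obs) = 13/18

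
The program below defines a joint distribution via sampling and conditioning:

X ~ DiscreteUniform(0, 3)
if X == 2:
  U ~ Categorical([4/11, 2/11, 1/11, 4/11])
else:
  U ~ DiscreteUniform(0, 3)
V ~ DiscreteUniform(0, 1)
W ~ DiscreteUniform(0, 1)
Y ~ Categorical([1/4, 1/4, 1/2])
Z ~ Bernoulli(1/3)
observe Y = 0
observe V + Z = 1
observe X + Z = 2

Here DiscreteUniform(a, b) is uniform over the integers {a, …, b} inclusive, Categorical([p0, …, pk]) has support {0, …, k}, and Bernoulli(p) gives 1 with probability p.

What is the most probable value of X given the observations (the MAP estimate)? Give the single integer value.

argmax_v P(X = v | obs) = 2

Enumerate traces; 16 have nonzero weight after conditioning:
  (X=1, U=0, V=0, W=0, Y=0, Z=1) weight 1/768
  (X=1, U=0, V=0, W=1, Y=0, Z=1) weight 1/768
  (X=1, U=1, V=0, W=0, Y=0, Z=1) weight 1/768
  (X=1, U=1, V=0, W=1, Y=0, Z=1) weight 1/768
  (X=1, U=2, V=0, W=0, Y=0, Z=1) weight 1/768
  (X=1, U=2, V=0, W=1, Y=0, Z=1) weight 1/768
  (X=1, U=3, V=0, W=0, Y=0, Z=1) weight 1/768
  (X=1, U=3, V=0, W=1, Y=0, Z=1) weight 1/768
  (X=2, U=0, V=1, W=0, Y=0, Z=0) weight 1/264
  … 7 more
Group by X:
  weight(X=1) = 1/96
  weight(X=2) = 1/48
Total weight = 1/96 + 1/48 = 1/32
P(X=1 | obs) = 1/96 / 1/32 = 1/3
P(X=2 | obs) = 1/48 / 1/32 = 2/3
argmax = 2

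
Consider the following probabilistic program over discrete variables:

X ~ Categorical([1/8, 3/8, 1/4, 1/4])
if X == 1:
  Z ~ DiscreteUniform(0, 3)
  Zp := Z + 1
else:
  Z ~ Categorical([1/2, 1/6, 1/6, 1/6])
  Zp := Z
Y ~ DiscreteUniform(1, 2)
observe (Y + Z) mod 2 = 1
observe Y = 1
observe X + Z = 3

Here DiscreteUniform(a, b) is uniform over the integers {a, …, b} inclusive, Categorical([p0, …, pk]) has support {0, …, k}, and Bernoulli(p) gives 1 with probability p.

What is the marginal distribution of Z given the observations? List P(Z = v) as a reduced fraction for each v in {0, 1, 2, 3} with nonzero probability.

P(Z=0) = 4/7, P(Z=2) = 3/7

Enumerate traces; 2 have nonzero weight after conditioning:
  (X=1, Z=2, Y=1) weight 3/64
  (X=3, Z=0, Y=1) weight 1/16
Group by Z:
  weight(Z=0) = 1/16
  weight(Z=2) = 3/64
Total weight = 1/16 + 3/64 = 7/64
P(Z=0 | obs) = 1/16 / 7/64 = 4/7
P(Z=2 | obs) = 3/64 / 7/64 = 3/7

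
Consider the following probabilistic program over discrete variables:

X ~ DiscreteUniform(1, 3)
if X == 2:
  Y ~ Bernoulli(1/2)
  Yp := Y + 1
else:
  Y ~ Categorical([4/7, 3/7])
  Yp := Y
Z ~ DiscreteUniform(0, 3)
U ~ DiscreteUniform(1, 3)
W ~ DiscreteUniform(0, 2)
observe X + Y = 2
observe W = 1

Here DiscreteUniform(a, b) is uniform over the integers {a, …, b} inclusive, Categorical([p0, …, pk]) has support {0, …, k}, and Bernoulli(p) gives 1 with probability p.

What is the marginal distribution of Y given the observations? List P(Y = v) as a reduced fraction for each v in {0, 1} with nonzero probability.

Enumerate traces; 24 have nonzero weight after conditioning:
  (X=1, Y=1, Z=0, U=1, W=1) weight 1/252
  (X=1, Y=1, Z=0, U=2, W=1) weight 1/252
  (X=1, Y=1, Z=0, U=3, W=1) weight 1/252
  (X=1, Y=1, Z=1, U=1, W=1) weight 1/252
  (X=1, Y=1, Z=1, U=2, W=1) weight 1/252
  (X=1, Y=1, Z=1, U=3, W=1) weight 1/252
  (X=1, Y=1, Z=2, U=1, W=1) weight 1/252
  (X=1, Y=1, Z=2, U=2, W=1) weight 1/252
  (X=2, Y=0, Z=0, U=1, W=1) weight 1/216
  … 15 more
Group by Y:
  weight(Y=0) = 1/18
  weight(Y=1) = 1/21
Total weight = 1/18 + 1/21 = 13/126
P(Y=0 | obs) = 1/18 / 13/126 = 7/13
P(Y=1 | obs) = 1/21 / 13/126 = 6/13

P(Y=0) = 7/13, P(Y=1) = 6/13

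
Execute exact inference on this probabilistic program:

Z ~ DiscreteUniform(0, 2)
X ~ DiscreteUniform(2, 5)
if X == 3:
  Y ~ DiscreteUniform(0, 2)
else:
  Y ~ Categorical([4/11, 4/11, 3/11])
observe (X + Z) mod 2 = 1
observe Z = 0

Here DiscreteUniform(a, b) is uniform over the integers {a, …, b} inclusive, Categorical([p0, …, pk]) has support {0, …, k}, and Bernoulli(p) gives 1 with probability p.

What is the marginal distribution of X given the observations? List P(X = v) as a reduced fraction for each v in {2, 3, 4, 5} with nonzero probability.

Enumerate traces; 6 have nonzero weight after conditioning:
  (Z=0, X=3, Y=0) weight 1/36
  (Z=0, X=3, Y=1) weight 1/36
  (Z=0, X=3, Y=2) weight 1/36
  (Z=0, X=5, Y=0) weight 1/33
  (Z=0, X=5, Y=1) weight 1/33
  (Z=0, X=5, Y=2) weight 1/44
Group by X:
  weight(X=3) = 1/12
  weight(X=5) = 1/12
Total weight = 1/12 + 1/12 = 1/6
P(X=3 | obs) = 1/12 / 1/6 = 1/2
P(X=5 | obs) = 1/12 / 1/6 = 1/2

P(X=3) = 1/2, P(X=5) = 1/2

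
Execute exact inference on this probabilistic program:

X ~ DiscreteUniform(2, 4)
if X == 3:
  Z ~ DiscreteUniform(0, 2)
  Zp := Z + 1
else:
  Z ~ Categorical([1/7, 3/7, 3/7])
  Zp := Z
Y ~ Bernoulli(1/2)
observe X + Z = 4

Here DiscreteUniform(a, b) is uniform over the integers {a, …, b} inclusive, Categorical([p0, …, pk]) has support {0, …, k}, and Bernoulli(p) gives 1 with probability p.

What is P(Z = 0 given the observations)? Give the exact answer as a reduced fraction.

P(Z = 0 | obs) = 3/19

Enumerate traces; 6 have nonzero weight after conditioning:
  (X=2, Z=2, Y=0) weight 1/14
  (X=2, Z=2, Y=1) weight 1/14
  (X=3, Z=1, Y=0) weight 1/18
  (X=3, Z=1, Y=1) weight 1/18
  (X=4, Z=0, Y=0) weight 1/42
  (X=4, Z=0, Y=1) weight 1/42
Group by Z:
  weight(Z=0) = 1/21
  weight(Z=1) = 1/9
  weight(Z=2) = 1/7
Total weight = 1/21 + 1/9 + 1/7 = 19/63
P(Z=0 | obs) = 1/21 / 19/63 = 3/19
P(Z=1 | obs) = 1/9 / 19/63 = 7/19
P(Z=2 | obs) = 1/7 / 19/63 = 9/19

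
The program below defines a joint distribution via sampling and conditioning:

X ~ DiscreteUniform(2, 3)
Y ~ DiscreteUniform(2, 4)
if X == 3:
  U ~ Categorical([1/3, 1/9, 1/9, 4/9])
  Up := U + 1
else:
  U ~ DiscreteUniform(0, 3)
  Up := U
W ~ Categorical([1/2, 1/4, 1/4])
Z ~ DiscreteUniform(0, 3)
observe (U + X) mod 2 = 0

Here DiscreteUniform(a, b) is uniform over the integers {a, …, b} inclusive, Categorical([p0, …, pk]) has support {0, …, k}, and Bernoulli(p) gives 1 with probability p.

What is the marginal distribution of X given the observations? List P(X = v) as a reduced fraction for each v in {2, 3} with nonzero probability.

Enumerate traces; 144 have nonzero weight after conditioning:
  (X=2, Y=2, U=0, W=0, Z=0) weight 1/192
  (X=2, Y=2, U=0, W=0, Z=1) weight 1/192
  (X=2, Y=2, U=0, W=0, Z=2) weight 1/192
  (X=2, Y=2, U=0, W=0, Z=3) weight 1/192
  (X=2, Y=2, U=0, W=1, Z=0) weight 1/384
  (X=2, Y=2, U=0, W=1, Z=1) weight 1/384
  (X=2, Y=2, U=0, W=1, Z=2) weight 1/384
  (X=2, Y=2, U=0, W=1, Z=3) weight 1/384
  (X=3, Y=2, U=1, W=0, Z=0) weight 1/432
  … 135 more
Group by X:
  weight(X=2) = 1/4
  weight(X=3) = 5/18
Total weight = 1/4 + 5/18 = 19/36
P(X=2 | obs) = 1/4 / 19/36 = 9/19
P(X=3 | obs) = 5/18 / 19/36 = 10/19

P(X=2) = 9/19, P(X=3) = 10/19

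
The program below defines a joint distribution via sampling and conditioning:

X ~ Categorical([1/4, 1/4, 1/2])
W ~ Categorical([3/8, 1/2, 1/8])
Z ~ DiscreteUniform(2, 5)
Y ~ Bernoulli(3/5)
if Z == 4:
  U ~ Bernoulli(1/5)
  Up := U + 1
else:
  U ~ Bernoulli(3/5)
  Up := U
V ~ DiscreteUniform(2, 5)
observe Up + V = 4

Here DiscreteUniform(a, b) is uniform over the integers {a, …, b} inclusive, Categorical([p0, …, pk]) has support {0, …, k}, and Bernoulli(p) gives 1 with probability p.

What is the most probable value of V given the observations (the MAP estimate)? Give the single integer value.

Enumerate traces; 144 have nonzero weight after conditioning:
  (X=0, W=0, Z=2, Y=0, U=0, V=4) weight 3/3200
  (X=0, W=0, Z=2, Y=0, U=1, V=3) weight 9/6400
  (X=0, W=0, Z=2, Y=1, U=0, V=4) weight 9/6400
  (X=0, W=0, Z=2, Y=1, U=1, V=3) weight 27/12800
  (X=0, W=0, Z=3, Y=0, U=0, V=4) weight 3/3200
  (X=0, W=0, Z=3, Y=0, U=1, V=3) weight 9/6400
  (X=0, W=0, Z=3, Y=1, U=0, V=4) weight 9/6400
  (X=0, W=0, Z=3, Y=1, U=1, V=3) weight 27/12800
  (X=0, W=0, Z=4, Y=0, U=1, V=2) weight 3/6400
  … 135 more
Group by V:
  weight(V=2) = 1/80
  weight(V=3) = 13/80
  weight(V=4) = 3/40
Total weight = 1/80 + 13/80 + 3/40 = 1/4
P(V=2 | obs) = 1/80 / 1/4 = 1/20
P(V=3 | obs) = 13/80 / 1/4 = 13/20
P(V=4 | obs) = 3/40 / 1/4 = 3/10
argmax = 3

argmax_v P(V = v | obs) = 3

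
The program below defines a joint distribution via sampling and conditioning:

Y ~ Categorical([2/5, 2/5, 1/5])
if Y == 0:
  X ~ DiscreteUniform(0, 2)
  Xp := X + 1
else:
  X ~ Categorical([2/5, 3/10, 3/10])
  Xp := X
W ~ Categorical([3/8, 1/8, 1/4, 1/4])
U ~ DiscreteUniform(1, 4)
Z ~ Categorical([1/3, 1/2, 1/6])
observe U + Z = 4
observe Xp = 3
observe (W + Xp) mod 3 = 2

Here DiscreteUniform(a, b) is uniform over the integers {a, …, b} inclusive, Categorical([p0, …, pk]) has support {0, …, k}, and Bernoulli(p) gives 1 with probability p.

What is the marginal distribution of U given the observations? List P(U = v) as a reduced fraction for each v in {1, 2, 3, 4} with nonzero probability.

Enumerate traces; 3 have nonzero weight after conditioning:
  (Y=0, X=2, W=2, U=2, Z=2) weight 1/720
  (Y=0, X=2, W=2, U=3, Z=1) weight 1/240
  (Y=0, X=2, W=2, U=4, Z=0) weight 1/360
Group by U:
  weight(U=2) = 1/720
  weight(U=3) = 1/240
  weight(U=4) = 1/360
Total weight = 1/720 + 1/240 + 1/360 = 1/120
P(U=2 | obs) = 1/720 / 1/120 = 1/6
P(U=3 | obs) = 1/240 / 1/120 = 1/2
P(U=4 | obs) = 1/360 / 1/120 = 1/3

P(U=2) = 1/6, P(U=3) = 1/2, P(U=4) = 1/3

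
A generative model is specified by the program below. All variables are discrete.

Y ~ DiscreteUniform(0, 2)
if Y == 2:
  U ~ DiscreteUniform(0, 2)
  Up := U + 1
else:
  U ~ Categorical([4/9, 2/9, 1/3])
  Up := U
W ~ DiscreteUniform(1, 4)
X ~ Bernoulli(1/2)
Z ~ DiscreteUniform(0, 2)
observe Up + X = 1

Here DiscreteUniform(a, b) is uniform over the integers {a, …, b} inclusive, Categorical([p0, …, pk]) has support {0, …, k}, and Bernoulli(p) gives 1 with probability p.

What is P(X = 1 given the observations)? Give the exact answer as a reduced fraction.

Enumerate traces; 60 have nonzero weight after conditioning:
  (Y=0, U=0, W=1, X=1, Z=0) weight 1/162
  (Y=0, U=0, W=1, X=1, Z=1) weight 1/162
  (Y=0, U=0, W=1, X=1, Z=2) weight 1/162
  (Y=0, U=0, W=2, X=1, Z=0) weight 1/162
  (Y=0, U=0, W=2, X=1, Z=1) weight 1/162
  (Y=0, U=0, W=2, X=1, Z=2) weight 1/162
  (Y=0, U=0, W=3, X=1, Z=0) weight 1/162
  (Y=0, U=0, W=3, X=1, Z=1) weight 1/162
  (Y=0, U=1, W=1, X=0, Z=0) weight 1/324
  … 51 more
Group by X:
  weight(X=0) = 7/54
  weight(X=1) = 4/27
Total weight = 7/54 + 4/27 = 5/18
P(X=0 | obs) = 7/54 / 5/18 = 7/15
P(X=1 | obs) = 4/27 / 5/18 = 8/15

P(X = 1 | obs) = 8/15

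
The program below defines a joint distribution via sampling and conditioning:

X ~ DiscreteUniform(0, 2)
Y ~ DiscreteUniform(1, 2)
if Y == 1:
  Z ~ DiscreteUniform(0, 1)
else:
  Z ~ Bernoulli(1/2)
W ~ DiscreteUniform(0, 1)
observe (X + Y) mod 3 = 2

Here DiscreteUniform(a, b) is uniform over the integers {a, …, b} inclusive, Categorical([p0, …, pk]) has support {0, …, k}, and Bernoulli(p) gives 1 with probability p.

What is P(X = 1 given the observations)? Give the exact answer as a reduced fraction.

Enumerate traces; 8 have nonzero weight after conditioning:
  (X=0, Y=2, Z=0, W=0) weight 1/24
  (X=0, Y=2, Z=0, W=1) weight 1/24
  (X=0, Y=2, Z=1, W=0) weight 1/24
  (X=0, Y=2, Z=1, W=1) weight 1/24
  (X=1, Y=1, Z=0, W=0) weight 1/24
  (X=1, Y=1, Z=0, W=1) weight 1/24
  (X=1, Y=1, Z=1, W=0) weight 1/24
  (X=1, Y=1, Z=1, W=1) weight 1/24
Group by X:
  weight(X=0) = 1/6
  weight(X=1) = 1/6
Total weight = 1/6 + 1/6 = 1/3
P(X=0 | obs) = 1/6 / 1/3 = 1/2
P(X=1 | obs) = 1/6 / 1/3 = 1/2

P(X = 1 | obs) = 1/2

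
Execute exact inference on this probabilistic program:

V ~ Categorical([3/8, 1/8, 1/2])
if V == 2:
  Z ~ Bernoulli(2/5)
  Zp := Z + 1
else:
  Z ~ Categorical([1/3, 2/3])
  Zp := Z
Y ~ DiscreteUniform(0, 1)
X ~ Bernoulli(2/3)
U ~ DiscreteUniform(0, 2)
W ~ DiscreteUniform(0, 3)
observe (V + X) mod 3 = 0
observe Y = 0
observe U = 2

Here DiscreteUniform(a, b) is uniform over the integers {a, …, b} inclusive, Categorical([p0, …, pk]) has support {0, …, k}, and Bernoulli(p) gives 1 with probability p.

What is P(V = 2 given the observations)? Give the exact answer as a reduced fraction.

Enumerate traces; 16 have nonzero weight after conditioning:
  (V=0, Z=0, Y=0, X=0, U=2, W=0) weight 1/576
  (V=0, Z=0, Y=0, X=0, U=2, W=1) weight 1/576
  (V=0, Z=0, Y=0, X=0, U=2, W=2) weight 1/576
  (V=0, Z=0, Y=0, X=0, U=2, W=3) weight 1/576
  (V=0, Z=1, Y=0, X=0, U=2, W=0) weight 1/288
  (V=0, Z=1, Y=0, X=0, U=2, W=1) weight 1/288
  (V=0, Z=1, Y=0, X=0, U=2, W=2) weight 1/288
  (V=0, Z=1, Y=0, X=0, U=2, W=3) weight 1/288
  (V=2, Z=0, Y=0, X=1, U=2, W=0) weight 1/120
  … 7 more
Group by V:
  weight(V=0) = 1/48
  weight(V=2) = 1/18
Total weight = 1/48 + 1/18 = 11/144
P(V=0 | obs) = 1/48 / 11/144 = 3/11
P(V=2 | obs) = 1/18 / 11/144 = 8/11

P(V = 2 | obs) = 8/11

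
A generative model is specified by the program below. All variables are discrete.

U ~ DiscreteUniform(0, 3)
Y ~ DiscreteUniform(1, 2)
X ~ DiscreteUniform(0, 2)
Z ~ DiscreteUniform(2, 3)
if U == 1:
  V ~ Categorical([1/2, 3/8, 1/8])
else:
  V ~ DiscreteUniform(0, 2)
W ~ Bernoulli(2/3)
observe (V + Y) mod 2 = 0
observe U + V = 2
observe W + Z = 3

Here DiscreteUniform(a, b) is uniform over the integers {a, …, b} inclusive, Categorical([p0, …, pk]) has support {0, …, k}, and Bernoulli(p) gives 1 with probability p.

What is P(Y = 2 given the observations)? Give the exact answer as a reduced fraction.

P(Y = 2 | obs) = 16/25

Enumerate traces; 18 have nonzero weight after conditioning:
  (U=0, Y=2, X=0, Z=2, V=2, W=1) weight 1/216
  (U=0, Y=2, X=0, Z=3, V=2, W=0) weight 1/432
  (U=0, Y=2, X=1, Z=2, V=2, W=1) weight 1/216
  (U=0, Y=2, X=1, Z=3, V=2, W=0) weight 1/432
  (U=0, Y=2, X=2, Z=2, V=2, W=1) weight 1/216
  (U=0, Y=2, X=2, Z=3, V=2, W=0) weight 1/432
  (U=1, Y=1, X=0, Z=2, V=1, W=1) weight 1/192
  (U=1, Y=1, X=0, Z=3, V=1, W=0) weight 1/384
  … 10 more
Group by Y:
  weight(Y=1) = 3/128
  weight(Y=2) = 1/24
Total weight = 3/128 + 1/24 = 25/384
P(Y=1 | obs) = 3/128 / 25/384 = 9/25
P(Y=2 | obs) = 1/24 / 25/384 = 16/25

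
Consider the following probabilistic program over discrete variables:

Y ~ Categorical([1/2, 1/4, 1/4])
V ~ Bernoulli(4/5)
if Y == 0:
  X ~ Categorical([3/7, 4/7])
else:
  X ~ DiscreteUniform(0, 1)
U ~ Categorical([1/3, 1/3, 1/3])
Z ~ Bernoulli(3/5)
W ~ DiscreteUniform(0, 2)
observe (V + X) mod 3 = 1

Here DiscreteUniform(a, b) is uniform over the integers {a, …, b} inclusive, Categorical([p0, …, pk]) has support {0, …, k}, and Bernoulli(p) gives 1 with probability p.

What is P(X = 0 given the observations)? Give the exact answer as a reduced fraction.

P(X = 0 | obs) = 52/67

Enumerate traces; 108 have nonzero weight after conditioning:
  (Y=0, V=0, X=1, U=0, Z=0, W=0) weight 4/1575
  (Y=0, V=0, X=1, U=0, Z=0, W=1) weight 4/1575
  (Y=0, V=0, X=1, U=0, Z=0, W=2) weight 4/1575
  (Y=0, V=0, X=1, U=0, Z=1, W=0) weight 2/525
  (Y=0, V=0, X=1, U=0, Z=1, W=1) weight 2/525
  (Y=0, V=0, X=1, U=0, Z=1, W=2) weight 2/525
  (Y=0, V=0, X=1, U=1, Z=0, W=0) weight 4/1575
  (Y=0, V=0, X=1, U=1, Z=0, W=1) weight 4/1575
  (Y=0, V=1, X=0, U=0, Z=0, W=0) weight 4/525
  … 99 more
Group by X:
  weight(X=0) = 13/35
  weight(X=1) = 3/28
Total weight = 13/35 + 3/28 = 67/140
P(X=0 | obs) = 13/35 / 67/140 = 52/67
P(X=1 | obs) = 3/28 / 67/140 = 15/67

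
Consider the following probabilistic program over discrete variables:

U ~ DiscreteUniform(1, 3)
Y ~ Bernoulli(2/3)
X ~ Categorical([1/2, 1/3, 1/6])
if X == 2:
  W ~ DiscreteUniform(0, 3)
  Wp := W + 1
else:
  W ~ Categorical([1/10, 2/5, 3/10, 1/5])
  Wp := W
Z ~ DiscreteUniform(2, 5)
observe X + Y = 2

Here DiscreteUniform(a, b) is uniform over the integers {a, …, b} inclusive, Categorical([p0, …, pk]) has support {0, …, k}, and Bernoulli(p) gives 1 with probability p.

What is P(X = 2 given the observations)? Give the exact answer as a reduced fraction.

P(X = 2 | obs) = 1/5

Enumerate traces; 96 have nonzero weight after conditioning:
  (U=1, Y=0, X=2, W=0, Z=2) weight 1/864
  (U=1, Y=0, X=2, W=0, Z=3) weight 1/864
  (U=1, Y=0, X=2, W=0, Z=4) weight 1/864
  (U=1, Y=0, X=2, W=0, Z=5) weight 1/864
  (U=1, Y=0, X=2, W=1, Z=2) weight 1/864
  (U=1, Y=0, X=2, W=1, Z=3) weight 1/864
  (U=1, Y=0, X=2, W=1, Z=4) weight 1/864
  (U=1, Y=0, X=2, W=1, Z=5) weight 1/864
  (U=1, Y=1, X=1, W=0, Z=2) weight 1/540
  … 87 more
Group by X:
  weight(X=1) = 2/9
  weight(X=2) = 1/18
Total weight = 2/9 + 1/18 = 5/18
P(X=1 | obs) = 2/9 / 5/18 = 4/5
P(X=2 | obs) = 1/18 / 5/18 = 1/5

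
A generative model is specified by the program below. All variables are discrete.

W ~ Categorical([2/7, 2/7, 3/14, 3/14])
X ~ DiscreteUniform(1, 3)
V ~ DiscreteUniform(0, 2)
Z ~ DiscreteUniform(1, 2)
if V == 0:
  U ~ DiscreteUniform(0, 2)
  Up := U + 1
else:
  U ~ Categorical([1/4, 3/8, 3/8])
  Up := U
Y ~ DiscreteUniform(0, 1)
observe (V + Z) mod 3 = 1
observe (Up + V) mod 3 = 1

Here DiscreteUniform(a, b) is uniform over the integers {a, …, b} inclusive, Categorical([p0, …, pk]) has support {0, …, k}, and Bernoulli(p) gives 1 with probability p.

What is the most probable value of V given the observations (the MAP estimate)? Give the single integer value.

argmax_v P(V = v | obs) = 2

Enumerate traces; 48 have nonzero weight after conditioning:
  (W=0, X=1, V=0, Z=1, U=0, Y=0) weight 1/378
  (W=0, X=1, V=0, Z=1, U=0, Y=1) weight 1/378
  (W=0, X=1, V=2, Z=2, U=2, Y=0) weight 1/336
  (W=0, X=1, V=2, Z=2, U=2, Y=1) weight 1/336
  (W=0, X=2, V=0, Z=1, U=0, Y=0) weight 1/378
  (W=0, X=2, V=0, Z=1, U=0, Y=1) weight 1/378
  (W=0, X=2, V=2, Z=2, U=2, Y=0) weight 1/336
  (W=0, X=2, V=2, Z=2, U=2, Y=1) weight 1/336
  … 40 more
Group by V:
  weight(V=0) = 1/18
  weight(V=2) = 1/16
Total weight = 1/18 + 1/16 = 17/144
P(V=0 | obs) = 1/18 / 17/144 = 8/17
P(V=2 | obs) = 1/16 / 17/144 = 9/17
argmax = 2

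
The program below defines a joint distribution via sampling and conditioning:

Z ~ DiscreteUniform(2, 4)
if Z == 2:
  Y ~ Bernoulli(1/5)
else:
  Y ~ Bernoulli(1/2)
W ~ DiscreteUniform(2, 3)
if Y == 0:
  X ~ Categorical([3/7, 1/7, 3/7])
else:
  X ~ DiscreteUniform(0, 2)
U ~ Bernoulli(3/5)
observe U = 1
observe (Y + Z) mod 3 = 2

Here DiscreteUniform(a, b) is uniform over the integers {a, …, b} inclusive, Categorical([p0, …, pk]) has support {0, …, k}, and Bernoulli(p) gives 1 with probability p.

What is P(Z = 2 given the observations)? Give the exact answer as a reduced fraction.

Enumerate traces; 12 have nonzero weight after conditioning:
  (Z=2, Y=0, W=2, X=0, U=1) weight 6/175
  (Z=2, Y=0, W=2, X=1, U=1) weight 2/175
  (Z=2, Y=0, W=2, X=2, U=1) weight 6/175
  (Z=2, Y=0, W=3, X=0, U=1) weight 6/175
  (Z=2, Y=0, W=3, X=1, U=1) weight 2/175
  (Z=2, Y=0, W=3, X=2, U=1) weight 6/175
  (Z=4, Y=1, W=2, X=0, U=1) weight 1/60
  (Z=4, Y=1, W=2, X=1, U=1) weight 1/60
  … 4 more
Group by Z:
  weight(Z=2) = 4/25
  weight(Z=4) = 1/10
Total weight = 4/25 + 1/10 = 13/50
P(Z=2 | obs) = 4/25 / 13/50 = 8/13
P(Z=4 | obs) = 1/10 / 13/50 = 5/13

P(Z = 2 | obs) = 8/13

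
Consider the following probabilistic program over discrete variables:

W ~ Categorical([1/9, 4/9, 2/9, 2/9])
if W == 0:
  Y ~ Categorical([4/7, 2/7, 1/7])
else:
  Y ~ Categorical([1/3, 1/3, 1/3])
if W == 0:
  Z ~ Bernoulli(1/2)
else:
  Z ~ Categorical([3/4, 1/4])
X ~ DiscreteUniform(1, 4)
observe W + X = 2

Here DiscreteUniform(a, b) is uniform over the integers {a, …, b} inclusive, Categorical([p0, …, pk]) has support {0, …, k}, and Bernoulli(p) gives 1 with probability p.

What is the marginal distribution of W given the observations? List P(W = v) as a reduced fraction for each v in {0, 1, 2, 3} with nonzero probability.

P(W=0) = 1/5, P(W=1) = 4/5

Enumerate traces; 12 have nonzero weight after conditioning:
  (W=0, Y=0, Z=0, X=2) weight 1/126
  (W=0, Y=0, Z=1, X=2) weight 1/126
  (W=0, Y=1, Z=0, X=2) weight 1/252
  (W=0, Y=1, Z=1, X=2) weight 1/252
  (W=0, Y=2, Z=0, X=2) weight 1/504
  (W=0, Y=2, Z=1, X=2) weight 1/504
  (W=1, Y=0, Z=0, X=1) weight 1/36
  (W=1, Y=0, Z=1, X=1) weight 1/108
  … 4 more
Group by W:
  weight(W=0) = 1/36
  weight(W=1) = 1/9
Total weight = 1/36 + 1/9 = 5/36
P(W=0 | obs) = 1/36 / 5/36 = 1/5
P(W=1 | obs) = 1/9 / 5/36 = 4/5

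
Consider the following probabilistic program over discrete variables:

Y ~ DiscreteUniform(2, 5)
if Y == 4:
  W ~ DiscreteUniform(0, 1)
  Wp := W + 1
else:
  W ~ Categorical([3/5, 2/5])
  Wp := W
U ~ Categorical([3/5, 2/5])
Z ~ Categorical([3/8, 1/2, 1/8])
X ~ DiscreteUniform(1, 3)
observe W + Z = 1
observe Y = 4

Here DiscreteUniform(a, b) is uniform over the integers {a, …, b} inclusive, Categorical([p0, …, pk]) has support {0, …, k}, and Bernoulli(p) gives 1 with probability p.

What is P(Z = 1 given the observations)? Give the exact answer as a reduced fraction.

Enumerate traces; 12 have nonzero weight after conditioning:
  (Y=4, W=0, U=0, Z=1, X=1) weight 1/80
  (Y=4, W=0, U=0, Z=1, X=2) weight 1/80
  (Y=4, W=0, U=0, Z=1, X=3) weight 1/80
  (Y=4, W=0, U=1, Z=1, X=1) weight 1/120
  (Y=4, W=0, U=1, Z=1, X=2) weight 1/120
  (Y=4, W=0, U=1, Z=1, X=3) weight 1/120
  (Y=4, W=1, U=0, Z=0, X=1) weight 3/320
  (Y=4, W=1, U=0, Z=0, X=2) weight 3/320
  … 4 more
Group by Z:
  weight(Z=0) = 3/64
  weight(Z=1) = 1/16
Total weight = 3/64 + 1/16 = 7/64
P(Z=0 | obs) = 3/64 / 7/64 = 3/7
P(Z=1 | obs) = 1/16 / 7/64 = 4/7

P(Z = 1 | obs) = 4/7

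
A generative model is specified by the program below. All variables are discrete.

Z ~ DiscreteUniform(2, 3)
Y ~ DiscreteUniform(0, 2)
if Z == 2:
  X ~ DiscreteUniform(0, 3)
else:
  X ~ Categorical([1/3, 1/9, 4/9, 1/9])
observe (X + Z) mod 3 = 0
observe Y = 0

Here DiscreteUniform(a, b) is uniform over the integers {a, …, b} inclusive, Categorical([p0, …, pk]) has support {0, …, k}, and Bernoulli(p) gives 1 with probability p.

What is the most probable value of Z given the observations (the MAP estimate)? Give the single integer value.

argmax_v P(Z = v | obs) = 3

Enumerate traces; 3 have nonzero weight after conditioning:
  (Z=2, Y=0, X=1) weight 1/24
  (Z=3, Y=0, X=0) weight 1/18
  (Z=3, Y=0, X=3) weight 1/54
Group by Z:
  weight(Z=2) = 1/24
  weight(Z=3) = 2/27
Total weight = 1/24 + 2/27 = 25/216
P(Z=2 | obs) = 1/24 / 25/216 = 9/25
P(Z=3 | obs) = 2/27 / 25/216 = 16/25
argmax = 3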